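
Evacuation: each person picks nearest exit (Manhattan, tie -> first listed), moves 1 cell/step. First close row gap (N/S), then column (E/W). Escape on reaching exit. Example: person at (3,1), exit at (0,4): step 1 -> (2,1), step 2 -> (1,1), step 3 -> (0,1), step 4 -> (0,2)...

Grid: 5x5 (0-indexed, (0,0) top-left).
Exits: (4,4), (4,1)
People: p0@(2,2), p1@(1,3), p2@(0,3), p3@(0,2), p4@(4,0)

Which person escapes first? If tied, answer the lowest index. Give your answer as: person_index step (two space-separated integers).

Step 1: p0:(2,2)->(3,2) | p1:(1,3)->(2,3) | p2:(0,3)->(1,3) | p3:(0,2)->(1,2) | p4:(4,0)->(4,1)->EXIT
Step 2: p0:(3,2)->(4,2) | p1:(2,3)->(3,3) | p2:(1,3)->(2,3) | p3:(1,2)->(2,2) | p4:escaped
Step 3: p0:(4,2)->(4,1)->EXIT | p1:(3,3)->(4,3) | p2:(2,3)->(3,3) | p3:(2,2)->(3,2) | p4:escaped
Step 4: p0:escaped | p1:(4,3)->(4,4)->EXIT | p2:(3,3)->(4,3) | p3:(3,2)->(4,2) | p4:escaped
Step 5: p0:escaped | p1:escaped | p2:(4,3)->(4,4)->EXIT | p3:(4,2)->(4,1)->EXIT | p4:escaped
Exit steps: [3, 4, 5, 5, 1]
First to escape: p4 at step 1

Answer: 4 1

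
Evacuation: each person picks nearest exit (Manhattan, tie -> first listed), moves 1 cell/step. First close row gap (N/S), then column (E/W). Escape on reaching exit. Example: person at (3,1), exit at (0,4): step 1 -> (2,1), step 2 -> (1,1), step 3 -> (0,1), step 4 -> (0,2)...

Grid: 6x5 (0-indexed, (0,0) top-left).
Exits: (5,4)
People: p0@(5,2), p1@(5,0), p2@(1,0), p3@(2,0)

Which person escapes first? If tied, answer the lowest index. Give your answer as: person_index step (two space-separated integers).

Step 1: p0:(5,2)->(5,3) | p1:(5,0)->(5,1) | p2:(1,0)->(2,0) | p3:(2,0)->(3,0)
Step 2: p0:(5,3)->(5,4)->EXIT | p1:(5,1)->(5,2) | p2:(2,0)->(3,0) | p3:(3,0)->(4,0)
Step 3: p0:escaped | p1:(5,2)->(5,3) | p2:(3,0)->(4,0) | p3:(4,0)->(5,0)
Step 4: p0:escaped | p1:(5,3)->(5,4)->EXIT | p2:(4,0)->(5,0) | p3:(5,0)->(5,1)
Step 5: p0:escaped | p1:escaped | p2:(5,0)->(5,1) | p3:(5,1)->(5,2)
Step 6: p0:escaped | p1:escaped | p2:(5,1)->(5,2) | p3:(5,2)->(5,3)
Step 7: p0:escaped | p1:escaped | p2:(5,2)->(5,3) | p3:(5,3)->(5,4)->EXIT
Step 8: p0:escaped | p1:escaped | p2:(5,3)->(5,4)->EXIT | p3:escaped
Exit steps: [2, 4, 8, 7]
First to escape: p0 at step 2

Answer: 0 2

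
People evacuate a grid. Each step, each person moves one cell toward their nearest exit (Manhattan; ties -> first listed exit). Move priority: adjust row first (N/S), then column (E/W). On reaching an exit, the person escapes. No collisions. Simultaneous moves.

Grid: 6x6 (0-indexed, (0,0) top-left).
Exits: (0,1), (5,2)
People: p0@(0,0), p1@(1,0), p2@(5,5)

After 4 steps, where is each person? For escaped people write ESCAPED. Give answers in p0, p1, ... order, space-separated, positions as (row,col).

Step 1: p0:(0,0)->(0,1)->EXIT | p1:(1,0)->(0,0) | p2:(5,5)->(5,4)
Step 2: p0:escaped | p1:(0,0)->(0,1)->EXIT | p2:(5,4)->(5,3)
Step 3: p0:escaped | p1:escaped | p2:(5,3)->(5,2)->EXIT

ESCAPED ESCAPED ESCAPED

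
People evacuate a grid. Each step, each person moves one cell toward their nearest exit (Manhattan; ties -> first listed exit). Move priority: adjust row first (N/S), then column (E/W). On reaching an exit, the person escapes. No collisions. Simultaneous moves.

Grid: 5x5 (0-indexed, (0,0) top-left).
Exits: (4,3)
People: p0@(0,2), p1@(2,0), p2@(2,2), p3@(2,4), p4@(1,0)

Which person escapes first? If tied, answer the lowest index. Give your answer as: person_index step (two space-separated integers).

Step 1: p0:(0,2)->(1,2) | p1:(2,0)->(3,0) | p2:(2,2)->(3,2) | p3:(2,4)->(3,4) | p4:(1,0)->(2,0)
Step 2: p0:(1,2)->(2,2) | p1:(3,0)->(4,0) | p2:(3,2)->(4,2) | p3:(3,4)->(4,4) | p4:(2,0)->(3,0)
Step 3: p0:(2,2)->(3,2) | p1:(4,0)->(4,1) | p2:(4,2)->(4,3)->EXIT | p3:(4,4)->(4,3)->EXIT | p4:(3,0)->(4,0)
Step 4: p0:(3,2)->(4,2) | p1:(4,1)->(4,2) | p2:escaped | p3:escaped | p4:(4,0)->(4,1)
Step 5: p0:(4,2)->(4,3)->EXIT | p1:(4,2)->(4,3)->EXIT | p2:escaped | p3:escaped | p4:(4,1)->(4,2)
Step 6: p0:escaped | p1:escaped | p2:escaped | p3:escaped | p4:(4,2)->(4,3)->EXIT
Exit steps: [5, 5, 3, 3, 6]
First to escape: p2 at step 3

Answer: 2 3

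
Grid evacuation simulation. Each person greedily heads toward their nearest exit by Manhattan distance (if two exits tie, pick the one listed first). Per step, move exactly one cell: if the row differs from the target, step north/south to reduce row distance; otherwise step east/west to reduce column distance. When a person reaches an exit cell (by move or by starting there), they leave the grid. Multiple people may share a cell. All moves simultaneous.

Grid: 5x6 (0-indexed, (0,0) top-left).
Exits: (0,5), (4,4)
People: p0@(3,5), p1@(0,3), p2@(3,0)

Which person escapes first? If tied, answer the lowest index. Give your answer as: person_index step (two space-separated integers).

Step 1: p0:(3,5)->(4,5) | p1:(0,3)->(0,4) | p2:(3,0)->(4,0)
Step 2: p0:(4,5)->(4,4)->EXIT | p1:(0,4)->(0,5)->EXIT | p2:(4,0)->(4,1)
Step 3: p0:escaped | p1:escaped | p2:(4,1)->(4,2)
Step 4: p0:escaped | p1:escaped | p2:(4,2)->(4,3)
Step 5: p0:escaped | p1:escaped | p2:(4,3)->(4,4)->EXIT
Exit steps: [2, 2, 5]
First to escape: p0 at step 2

Answer: 0 2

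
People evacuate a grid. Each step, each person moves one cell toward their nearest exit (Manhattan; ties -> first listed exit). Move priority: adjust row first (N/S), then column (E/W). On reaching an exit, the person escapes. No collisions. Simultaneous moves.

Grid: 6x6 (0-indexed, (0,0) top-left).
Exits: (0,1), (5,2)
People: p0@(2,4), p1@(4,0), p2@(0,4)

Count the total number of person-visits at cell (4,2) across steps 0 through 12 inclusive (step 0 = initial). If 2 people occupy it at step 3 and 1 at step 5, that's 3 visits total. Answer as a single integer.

Step 0: p0@(2,4) p1@(4,0) p2@(0,4) -> at (4,2): 0 [-], cum=0
Step 1: p0@(1,4) p1@(5,0) p2@(0,3) -> at (4,2): 0 [-], cum=0
Step 2: p0@(0,4) p1@(5,1) p2@(0,2) -> at (4,2): 0 [-], cum=0
Step 3: p0@(0,3) p1@ESC p2@ESC -> at (4,2): 0 [-], cum=0
Step 4: p0@(0,2) p1@ESC p2@ESC -> at (4,2): 0 [-], cum=0
Step 5: p0@ESC p1@ESC p2@ESC -> at (4,2): 0 [-], cum=0
Total visits = 0

Answer: 0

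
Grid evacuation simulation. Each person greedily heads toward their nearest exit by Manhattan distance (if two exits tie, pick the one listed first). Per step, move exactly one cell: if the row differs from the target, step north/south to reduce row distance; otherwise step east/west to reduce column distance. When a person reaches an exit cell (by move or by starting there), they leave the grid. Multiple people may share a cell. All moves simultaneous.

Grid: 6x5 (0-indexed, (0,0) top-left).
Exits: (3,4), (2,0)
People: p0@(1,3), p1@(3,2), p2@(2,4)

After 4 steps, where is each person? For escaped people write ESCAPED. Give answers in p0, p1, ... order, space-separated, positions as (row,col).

Step 1: p0:(1,3)->(2,3) | p1:(3,2)->(3,3) | p2:(2,4)->(3,4)->EXIT
Step 2: p0:(2,3)->(3,3) | p1:(3,3)->(3,4)->EXIT | p2:escaped
Step 3: p0:(3,3)->(3,4)->EXIT | p1:escaped | p2:escaped

ESCAPED ESCAPED ESCAPED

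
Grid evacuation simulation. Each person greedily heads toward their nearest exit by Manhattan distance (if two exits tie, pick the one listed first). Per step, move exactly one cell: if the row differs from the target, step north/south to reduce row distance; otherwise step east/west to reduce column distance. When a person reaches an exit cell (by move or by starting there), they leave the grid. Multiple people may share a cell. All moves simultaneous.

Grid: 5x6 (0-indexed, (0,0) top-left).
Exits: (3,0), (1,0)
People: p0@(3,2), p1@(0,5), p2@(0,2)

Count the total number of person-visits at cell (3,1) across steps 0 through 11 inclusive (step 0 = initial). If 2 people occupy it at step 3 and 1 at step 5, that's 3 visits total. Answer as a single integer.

Answer: 1

Derivation:
Step 0: p0@(3,2) p1@(0,5) p2@(0,2) -> at (3,1): 0 [-], cum=0
Step 1: p0@(3,1) p1@(1,5) p2@(1,2) -> at (3,1): 1 [p0], cum=1
Step 2: p0@ESC p1@(1,4) p2@(1,1) -> at (3,1): 0 [-], cum=1
Step 3: p0@ESC p1@(1,3) p2@ESC -> at (3,1): 0 [-], cum=1
Step 4: p0@ESC p1@(1,2) p2@ESC -> at (3,1): 0 [-], cum=1
Step 5: p0@ESC p1@(1,1) p2@ESC -> at (3,1): 0 [-], cum=1
Step 6: p0@ESC p1@ESC p2@ESC -> at (3,1): 0 [-], cum=1
Total visits = 1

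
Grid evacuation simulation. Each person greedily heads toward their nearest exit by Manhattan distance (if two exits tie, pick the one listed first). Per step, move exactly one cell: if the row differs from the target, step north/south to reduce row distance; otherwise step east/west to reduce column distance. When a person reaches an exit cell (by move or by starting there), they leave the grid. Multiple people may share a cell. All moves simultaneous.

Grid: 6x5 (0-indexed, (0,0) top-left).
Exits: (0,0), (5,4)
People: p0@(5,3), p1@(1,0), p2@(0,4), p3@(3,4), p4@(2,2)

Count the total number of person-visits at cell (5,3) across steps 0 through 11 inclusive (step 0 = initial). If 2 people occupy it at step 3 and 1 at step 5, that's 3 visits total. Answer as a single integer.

Step 0: p0@(5,3) p1@(1,0) p2@(0,4) p3@(3,4) p4@(2,2) -> at (5,3): 1 [p0], cum=1
Step 1: p0@ESC p1@ESC p2@(0,3) p3@(4,4) p4@(1,2) -> at (5,3): 0 [-], cum=1
Step 2: p0@ESC p1@ESC p2@(0,2) p3@ESC p4@(0,2) -> at (5,3): 0 [-], cum=1
Step 3: p0@ESC p1@ESC p2@(0,1) p3@ESC p4@(0,1) -> at (5,3): 0 [-], cum=1
Step 4: p0@ESC p1@ESC p2@ESC p3@ESC p4@ESC -> at (5,3): 0 [-], cum=1
Total visits = 1

Answer: 1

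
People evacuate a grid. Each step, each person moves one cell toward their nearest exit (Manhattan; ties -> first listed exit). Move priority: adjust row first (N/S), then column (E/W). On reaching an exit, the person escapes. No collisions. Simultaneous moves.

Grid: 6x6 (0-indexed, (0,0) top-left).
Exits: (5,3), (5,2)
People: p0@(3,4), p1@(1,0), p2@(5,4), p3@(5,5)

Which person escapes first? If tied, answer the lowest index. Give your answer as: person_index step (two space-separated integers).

Answer: 2 1

Derivation:
Step 1: p0:(3,4)->(4,4) | p1:(1,0)->(2,0) | p2:(5,4)->(5,3)->EXIT | p3:(5,5)->(5,4)
Step 2: p0:(4,4)->(5,4) | p1:(2,0)->(3,0) | p2:escaped | p3:(5,4)->(5,3)->EXIT
Step 3: p0:(5,4)->(5,3)->EXIT | p1:(3,0)->(4,0) | p2:escaped | p3:escaped
Step 4: p0:escaped | p1:(4,0)->(5,0) | p2:escaped | p3:escaped
Step 5: p0:escaped | p1:(5,0)->(5,1) | p2:escaped | p3:escaped
Step 6: p0:escaped | p1:(5,1)->(5,2)->EXIT | p2:escaped | p3:escaped
Exit steps: [3, 6, 1, 2]
First to escape: p2 at step 1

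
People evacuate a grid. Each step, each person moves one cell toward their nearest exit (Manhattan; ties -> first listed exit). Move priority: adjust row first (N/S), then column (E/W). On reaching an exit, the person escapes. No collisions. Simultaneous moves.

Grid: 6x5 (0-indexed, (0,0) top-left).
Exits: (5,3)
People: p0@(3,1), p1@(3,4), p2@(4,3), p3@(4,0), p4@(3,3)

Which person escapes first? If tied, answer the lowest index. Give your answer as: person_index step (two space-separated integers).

Answer: 2 1

Derivation:
Step 1: p0:(3,1)->(4,1) | p1:(3,4)->(4,4) | p2:(4,3)->(5,3)->EXIT | p3:(4,0)->(5,0) | p4:(3,3)->(4,3)
Step 2: p0:(4,1)->(5,1) | p1:(4,4)->(5,4) | p2:escaped | p3:(5,0)->(5,1) | p4:(4,3)->(5,3)->EXIT
Step 3: p0:(5,1)->(5,2) | p1:(5,4)->(5,3)->EXIT | p2:escaped | p3:(5,1)->(5,2) | p4:escaped
Step 4: p0:(5,2)->(5,3)->EXIT | p1:escaped | p2:escaped | p3:(5,2)->(5,3)->EXIT | p4:escaped
Exit steps: [4, 3, 1, 4, 2]
First to escape: p2 at step 1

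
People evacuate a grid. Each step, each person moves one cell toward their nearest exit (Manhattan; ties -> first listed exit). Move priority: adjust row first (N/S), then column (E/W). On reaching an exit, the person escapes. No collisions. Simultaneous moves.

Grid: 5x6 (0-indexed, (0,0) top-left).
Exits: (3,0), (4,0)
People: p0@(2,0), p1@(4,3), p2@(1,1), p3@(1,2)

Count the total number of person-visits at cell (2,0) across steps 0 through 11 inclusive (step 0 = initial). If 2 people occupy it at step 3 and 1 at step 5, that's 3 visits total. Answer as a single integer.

Answer: 1

Derivation:
Step 0: p0@(2,0) p1@(4,3) p2@(1,1) p3@(1,2) -> at (2,0): 1 [p0], cum=1
Step 1: p0@ESC p1@(4,2) p2@(2,1) p3@(2,2) -> at (2,0): 0 [-], cum=1
Step 2: p0@ESC p1@(4,1) p2@(3,1) p3@(3,2) -> at (2,0): 0 [-], cum=1
Step 3: p0@ESC p1@ESC p2@ESC p3@(3,1) -> at (2,0): 0 [-], cum=1
Step 4: p0@ESC p1@ESC p2@ESC p3@ESC -> at (2,0): 0 [-], cum=1
Total visits = 1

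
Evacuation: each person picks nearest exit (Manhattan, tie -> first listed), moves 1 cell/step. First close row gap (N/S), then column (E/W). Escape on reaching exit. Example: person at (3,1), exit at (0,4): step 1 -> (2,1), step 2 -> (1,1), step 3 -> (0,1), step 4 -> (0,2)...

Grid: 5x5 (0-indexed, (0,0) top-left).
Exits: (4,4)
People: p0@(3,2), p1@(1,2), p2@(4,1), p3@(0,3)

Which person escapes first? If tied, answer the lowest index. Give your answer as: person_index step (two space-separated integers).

Step 1: p0:(3,2)->(4,2) | p1:(1,2)->(2,2) | p2:(4,1)->(4,2) | p3:(0,3)->(1,3)
Step 2: p0:(4,2)->(4,3) | p1:(2,2)->(3,2) | p2:(4,2)->(4,3) | p3:(1,3)->(2,3)
Step 3: p0:(4,3)->(4,4)->EXIT | p1:(3,2)->(4,2) | p2:(4,3)->(4,4)->EXIT | p3:(2,3)->(3,3)
Step 4: p0:escaped | p1:(4,2)->(4,3) | p2:escaped | p3:(3,3)->(4,3)
Step 5: p0:escaped | p1:(4,3)->(4,4)->EXIT | p2:escaped | p3:(4,3)->(4,4)->EXIT
Exit steps: [3, 5, 3, 5]
First to escape: p0 at step 3

Answer: 0 3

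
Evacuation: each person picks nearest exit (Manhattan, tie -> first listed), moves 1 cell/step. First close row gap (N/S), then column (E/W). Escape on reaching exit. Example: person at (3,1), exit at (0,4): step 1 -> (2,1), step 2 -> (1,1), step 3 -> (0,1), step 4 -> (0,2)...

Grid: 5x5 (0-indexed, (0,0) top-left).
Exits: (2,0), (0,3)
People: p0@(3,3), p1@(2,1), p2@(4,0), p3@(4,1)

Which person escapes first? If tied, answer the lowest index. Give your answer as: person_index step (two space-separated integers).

Answer: 1 1

Derivation:
Step 1: p0:(3,3)->(2,3) | p1:(2,1)->(2,0)->EXIT | p2:(4,0)->(3,0) | p3:(4,1)->(3,1)
Step 2: p0:(2,3)->(1,3) | p1:escaped | p2:(3,0)->(2,0)->EXIT | p3:(3,1)->(2,1)
Step 3: p0:(1,3)->(0,3)->EXIT | p1:escaped | p2:escaped | p3:(2,1)->(2,0)->EXIT
Exit steps: [3, 1, 2, 3]
First to escape: p1 at step 1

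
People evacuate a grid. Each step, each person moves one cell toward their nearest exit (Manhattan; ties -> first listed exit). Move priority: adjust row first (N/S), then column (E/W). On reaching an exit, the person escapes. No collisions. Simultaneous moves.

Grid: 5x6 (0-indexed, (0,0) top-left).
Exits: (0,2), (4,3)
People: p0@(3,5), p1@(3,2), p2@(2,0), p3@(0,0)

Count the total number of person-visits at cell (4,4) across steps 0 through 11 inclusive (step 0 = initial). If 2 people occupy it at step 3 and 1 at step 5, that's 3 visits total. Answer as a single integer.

Answer: 1

Derivation:
Step 0: p0@(3,5) p1@(3,2) p2@(2,0) p3@(0,0) -> at (4,4): 0 [-], cum=0
Step 1: p0@(4,5) p1@(4,2) p2@(1,0) p3@(0,1) -> at (4,4): 0 [-], cum=0
Step 2: p0@(4,4) p1@ESC p2@(0,0) p3@ESC -> at (4,4): 1 [p0], cum=1
Step 3: p0@ESC p1@ESC p2@(0,1) p3@ESC -> at (4,4): 0 [-], cum=1
Step 4: p0@ESC p1@ESC p2@ESC p3@ESC -> at (4,4): 0 [-], cum=1
Total visits = 1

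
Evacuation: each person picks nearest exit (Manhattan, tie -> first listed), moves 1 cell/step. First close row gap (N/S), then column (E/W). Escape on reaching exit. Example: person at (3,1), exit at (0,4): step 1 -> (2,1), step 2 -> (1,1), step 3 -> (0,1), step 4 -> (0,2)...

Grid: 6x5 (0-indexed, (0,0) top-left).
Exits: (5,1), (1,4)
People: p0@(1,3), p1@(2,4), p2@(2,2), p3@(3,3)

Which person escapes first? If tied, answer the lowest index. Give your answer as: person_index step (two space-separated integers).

Step 1: p0:(1,3)->(1,4)->EXIT | p1:(2,4)->(1,4)->EXIT | p2:(2,2)->(1,2) | p3:(3,3)->(2,3)
Step 2: p0:escaped | p1:escaped | p2:(1,2)->(1,3) | p3:(2,3)->(1,3)
Step 3: p0:escaped | p1:escaped | p2:(1,3)->(1,4)->EXIT | p3:(1,3)->(1,4)->EXIT
Exit steps: [1, 1, 3, 3]
First to escape: p0 at step 1

Answer: 0 1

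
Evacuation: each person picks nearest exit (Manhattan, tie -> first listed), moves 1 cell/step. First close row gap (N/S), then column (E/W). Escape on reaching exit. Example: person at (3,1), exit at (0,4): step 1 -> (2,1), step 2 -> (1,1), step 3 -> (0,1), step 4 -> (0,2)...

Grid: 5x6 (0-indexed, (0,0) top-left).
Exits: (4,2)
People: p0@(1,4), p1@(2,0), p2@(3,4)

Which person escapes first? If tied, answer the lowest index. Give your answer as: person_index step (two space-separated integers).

Step 1: p0:(1,4)->(2,4) | p1:(2,0)->(3,0) | p2:(3,4)->(4,4)
Step 2: p0:(2,4)->(3,4) | p1:(3,0)->(4,0) | p2:(4,4)->(4,3)
Step 3: p0:(3,4)->(4,4) | p1:(4,0)->(4,1) | p2:(4,3)->(4,2)->EXIT
Step 4: p0:(4,4)->(4,3) | p1:(4,1)->(4,2)->EXIT | p2:escaped
Step 5: p0:(4,3)->(4,2)->EXIT | p1:escaped | p2:escaped
Exit steps: [5, 4, 3]
First to escape: p2 at step 3

Answer: 2 3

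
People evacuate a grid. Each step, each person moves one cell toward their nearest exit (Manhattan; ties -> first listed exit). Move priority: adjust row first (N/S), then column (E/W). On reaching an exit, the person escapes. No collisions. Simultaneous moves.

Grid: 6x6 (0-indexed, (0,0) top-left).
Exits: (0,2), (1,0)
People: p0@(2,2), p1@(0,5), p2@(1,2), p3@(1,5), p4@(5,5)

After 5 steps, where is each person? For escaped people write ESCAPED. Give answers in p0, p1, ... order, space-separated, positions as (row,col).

Step 1: p0:(2,2)->(1,2) | p1:(0,5)->(0,4) | p2:(1,2)->(0,2)->EXIT | p3:(1,5)->(0,5) | p4:(5,5)->(4,5)
Step 2: p0:(1,2)->(0,2)->EXIT | p1:(0,4)->(0,3) | p2:escaped | p3:(0,5)->(0,4) | p4:(4,5)->(3,5)
Step 3: p0:escaped | p1:(0,3)->(0,2)->EXIT | p2:escaped | p3:(0,4)->(0,3) | p4:(3,5)->(2,5)
Step 4: p0:escaped | p1:escaped | p2:escaped | p3:(0,3)->(0,2)->EXIT | p4:(2,5)->(1,5)
Step 5: p0:escaped | p1:escaped | p2:escaped | p3:escaped | p4:(1,5)->(0,5)

ESCAPED ESCAPED ESCAPED ESCAPED (0,5)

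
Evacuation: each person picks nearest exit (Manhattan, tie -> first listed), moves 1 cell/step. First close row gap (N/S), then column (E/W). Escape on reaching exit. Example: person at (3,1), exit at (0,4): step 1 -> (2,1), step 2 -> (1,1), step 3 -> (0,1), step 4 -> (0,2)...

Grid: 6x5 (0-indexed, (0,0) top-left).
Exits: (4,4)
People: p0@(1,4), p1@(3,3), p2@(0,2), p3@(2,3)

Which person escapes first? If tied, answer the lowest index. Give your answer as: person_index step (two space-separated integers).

Answer: 1 2

Derivation:
Step 1: p0:(1,4)->(2,4) | p1:(3,3)->(4,3) | p2:(0,2)->(1,2) | p3:(2,3)->(3,3)
Step 2: p0:(2,4)->(3,4) | p1:(4,3)->(4,4)->EXIT | p2:(1,2)->(2,2) | p3:(3,3)->(4,3)
Step 3: p0:(3,4)->(4,4)->EXIT | p1:escaped | p2:(2,2)->(3,2) | p3:(4,3)->(4,4)->EXIT
Step 4: p0:escaped | p1:escaped | p2:(3,2)->(4,2) | p3:escaped
Step 5: p0:escaped | p1:escaped | p2:(4,2)->(4,3) | p3:escaped
Step 6: p0:escaped | p1:escaped | p2:(4,3)->(4,4)->EXIT | p3:escaped
Exit steps: [3, 2, 6, 3]
First to escape: p1 at step 2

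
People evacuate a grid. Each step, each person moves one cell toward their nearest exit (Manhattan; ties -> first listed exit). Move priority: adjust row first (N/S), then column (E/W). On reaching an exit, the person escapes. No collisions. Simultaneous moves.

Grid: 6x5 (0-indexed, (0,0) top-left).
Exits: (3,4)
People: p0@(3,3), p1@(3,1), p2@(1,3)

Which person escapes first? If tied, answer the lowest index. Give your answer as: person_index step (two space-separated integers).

Answer: 0 1

Derivation:
Step 1: p0:(3,3)->(3,4)->EXIT | p1:(3,1)->(3,2) | p2:(1,3)->(2,3)
Step 2: p0:escaped | p1:(3,2)->(3,3) | p2:(2,3)->(3,3)
Step 3: p0:escaped | p1:(3,3)->(3,4)->EXIT | p2:(3,3)->(3,4)->EXIT
Exit steps: [1, 3, 3]
First to escape: p0 at step 1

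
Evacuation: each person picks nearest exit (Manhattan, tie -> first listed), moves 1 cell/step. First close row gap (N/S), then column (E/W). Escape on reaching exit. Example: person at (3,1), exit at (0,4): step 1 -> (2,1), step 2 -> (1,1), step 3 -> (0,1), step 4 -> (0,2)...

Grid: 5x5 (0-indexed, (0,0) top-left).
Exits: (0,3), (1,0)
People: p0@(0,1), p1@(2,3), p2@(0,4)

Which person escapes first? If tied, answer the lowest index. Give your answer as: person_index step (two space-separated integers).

Answer: 2 1

Derivation:
Step 1: p0:(0,1)->(0,2) | p1:(2,3)->(1,3) | p2:(0,4)->(0,3)->EXIT
Step 2: p0:(0,2)->(0,3)->EXIT | p1:(1,3)->(0,3)->EXIT | p2:escaped
Exit steps: [2, 2, 1]
First to escape: p2 at step 1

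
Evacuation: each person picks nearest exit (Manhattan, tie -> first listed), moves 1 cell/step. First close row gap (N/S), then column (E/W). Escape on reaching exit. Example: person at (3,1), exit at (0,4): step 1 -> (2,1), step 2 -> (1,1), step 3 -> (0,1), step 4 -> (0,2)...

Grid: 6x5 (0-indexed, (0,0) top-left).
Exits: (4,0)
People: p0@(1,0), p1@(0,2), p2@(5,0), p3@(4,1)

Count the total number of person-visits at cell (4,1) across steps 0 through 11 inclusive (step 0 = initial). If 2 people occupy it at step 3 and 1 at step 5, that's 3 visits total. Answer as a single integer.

Step 0: p0@(1,0) p1@(0,2) p2@(5,0) p3@(4,1) -> at (4,1): 1 [p3], cum=1
Step 1: p0@(2,0) p1@(1,2) p2@ESC p3@ESC -> at (4,1): 0 [-], cum=1
Step 2: p0@(3,0) p1@(2,2) p2@ESC p3@ESC -> at (4,1): 0 [-], cum=1
Step 3: p0@ESC p1@(3,2) p2@ESC p3@ESC -> at (4,1): 0 [-], cum=1
Step 4: p0@ESC p1@(4,2) p2@ESC p3@ESC -> at (4,1): 0 [-], cum=1
Step 5: p0@ESC p1@(4,1) p2@ESC p3@ESC -> at (4,1): 1 [p1], cum=2
Step 6: p0@ESC p1@ESC p2@ESC p3@ESC -> at (4,1): 0 [-], cum=2
Total visits = 2

Answer: 2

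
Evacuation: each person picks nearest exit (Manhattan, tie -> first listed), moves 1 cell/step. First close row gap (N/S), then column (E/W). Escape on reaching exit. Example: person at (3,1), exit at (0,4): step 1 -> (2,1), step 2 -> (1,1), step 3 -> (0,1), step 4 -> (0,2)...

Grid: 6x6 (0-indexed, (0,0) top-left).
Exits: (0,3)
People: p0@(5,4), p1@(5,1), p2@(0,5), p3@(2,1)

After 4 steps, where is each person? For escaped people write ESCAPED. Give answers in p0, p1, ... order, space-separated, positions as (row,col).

Step 1: p0:(5,4)->(4,4) | p1:(5,1)->(4,1) | p2:(0,5)->(0,4) | p3:(2,1)->(1,1)
Step 2: p0:(4,4)->(3,4) | p1:(4,1)->(3,1) | p2:(0,4)->(0,3)->EXIT | p3:(1,1)->(0,1)
Step 3: p0:(3,4)->(2,4) | p1:(3,1)->(2,1) | p2:escaped | p3:(0,1)->(0,2)
Step 4: p0:(2,4)->(1,4) | p1:(2,1)->(1,1) | p2:escaped | p3:(0,2)->(0,3)->EXIT

(1,4) (1,1) ESCAPED ESCAPED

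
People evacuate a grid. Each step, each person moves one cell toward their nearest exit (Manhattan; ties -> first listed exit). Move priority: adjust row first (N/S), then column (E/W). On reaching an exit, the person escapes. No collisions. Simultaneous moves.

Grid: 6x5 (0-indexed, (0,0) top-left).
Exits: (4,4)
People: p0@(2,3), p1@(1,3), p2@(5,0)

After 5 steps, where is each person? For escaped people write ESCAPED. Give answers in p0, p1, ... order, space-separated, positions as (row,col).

Step 1: p0:(2,3)->(3,3) | p1:(1,3)->(2,3) | p2:(5,0)->(4,0)
Step 2: p0:(3,3)->(4,3) | p1:(2,3)->(3,3) | p2:(4,0)->(4,1)
Step 3: p0:(4,3)->(4,4)->EXIT | p1:(3,3)->(4,3) | p2:(4,1)->(4,2)
Step 4: p0:escaped | p1:(4,3)->(4,4)->EXIT | p2:(4,2)->(4,3)
Step 5: p0:escaped | p1:escaped | p2:(4,3)->(4,4)->EXIT

ESCAPED ESCAPED ESCAPED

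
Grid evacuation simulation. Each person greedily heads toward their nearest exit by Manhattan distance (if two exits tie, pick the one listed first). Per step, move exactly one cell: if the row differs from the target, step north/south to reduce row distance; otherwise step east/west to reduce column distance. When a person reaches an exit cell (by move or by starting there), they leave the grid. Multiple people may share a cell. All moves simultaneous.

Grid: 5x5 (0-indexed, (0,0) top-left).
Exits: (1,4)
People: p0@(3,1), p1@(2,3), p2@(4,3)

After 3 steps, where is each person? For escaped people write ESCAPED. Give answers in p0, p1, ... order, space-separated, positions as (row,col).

Step 1: p0:(3,1)->(2,1) | p1:(2,3)->(1,3) | p2:(4,3)->(3,3)
Step 2: p0:(2,1)->(1,1) | p1:(1,3)->(1,4)->EXIT | p2:(3,3)->(2,3)
Step 3: p0:(1,1)->(1,2) | p1:escaped | p2:(2,3)->(1,3)

(1,2) ESCAPED (1,3)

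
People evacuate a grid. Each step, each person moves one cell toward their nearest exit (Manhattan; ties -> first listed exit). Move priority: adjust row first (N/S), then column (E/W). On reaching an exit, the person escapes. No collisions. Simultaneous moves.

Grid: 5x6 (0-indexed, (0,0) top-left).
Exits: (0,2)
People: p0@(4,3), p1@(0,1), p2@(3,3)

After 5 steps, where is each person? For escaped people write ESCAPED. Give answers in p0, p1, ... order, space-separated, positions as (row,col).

Step 1: p0:(4,3)->(3,3) | p1:(0,1)->(0,2)->EXIT | p2:(3,3)->(2,3)
Step 2: p0:(3,3)->(2,3) | p1:escaped | p2:(2,3)->(1,3)
Step 3: p0:(2,3)->(1,3) | p1:escaped | p2:(1,3)->(0,3)
Step 4: p0:(1,3)->(0,3) | p1:escaped | p2:(0,3)->(0,2)->EXIT
Step 5: p0:(0,3)->(0,2)->EXIT | p1:escaped | p2:escaped

ESCAPED ESCAPED ESCAPED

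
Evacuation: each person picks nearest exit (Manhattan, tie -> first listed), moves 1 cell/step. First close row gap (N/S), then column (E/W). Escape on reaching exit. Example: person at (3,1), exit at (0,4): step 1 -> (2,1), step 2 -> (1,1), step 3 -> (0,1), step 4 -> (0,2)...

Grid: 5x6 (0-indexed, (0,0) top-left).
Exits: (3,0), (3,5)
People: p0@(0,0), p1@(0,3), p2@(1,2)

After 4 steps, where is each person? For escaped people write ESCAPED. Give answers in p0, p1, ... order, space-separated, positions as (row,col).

Step 1: p0:(0,0)->(1,0) | p1:(0,3)->(1,3) | p2:(1,2)->(2,2)
Step 2: p0:(1,0)->(2,0) | p1:(1,3)->(2,3) | p2:(2,2)->(3,2)
Step 3: p0:(2,0)->(3,0)->EXIT | p1:(2,3)->(3,3) | p2:(3,2)->(3,1)
Step 4: p0:escaped | p1:(3,3)->(3,4) | p2:(3,1)->(3,0)->EXIT

ESCAPED (3,4) ESCAPED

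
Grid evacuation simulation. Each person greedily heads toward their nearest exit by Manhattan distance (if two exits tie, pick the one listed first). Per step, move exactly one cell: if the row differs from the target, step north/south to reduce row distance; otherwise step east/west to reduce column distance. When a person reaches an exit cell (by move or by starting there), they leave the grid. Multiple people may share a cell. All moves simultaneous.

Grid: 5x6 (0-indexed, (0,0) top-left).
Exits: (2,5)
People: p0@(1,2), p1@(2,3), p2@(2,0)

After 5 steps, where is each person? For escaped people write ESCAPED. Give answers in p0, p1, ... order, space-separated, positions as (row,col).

Step 1: p0:(1,2)->(2,2) | p1:(2,3)->(2,4) | p2:(2,0)->(2,1)
Step 2: p0:(2,2)->(2,3) | p1:(2,4)->(2,5)->EXIT | p2:(2,1)->(2,2)
Step 3: p0:(2,3)->(2,4) | p1:escaped | p2:(2,2)->(2,3)
Step 4: p0:(2,4)->(2,5)->EXIT | p1:escaped | p2:(2,3)->(2,4)
Step 5: p0:escaped | p1:escaped | p2:(2,4)->(2,5)->EXIT

ESCAPED ESCAPED ESCAPED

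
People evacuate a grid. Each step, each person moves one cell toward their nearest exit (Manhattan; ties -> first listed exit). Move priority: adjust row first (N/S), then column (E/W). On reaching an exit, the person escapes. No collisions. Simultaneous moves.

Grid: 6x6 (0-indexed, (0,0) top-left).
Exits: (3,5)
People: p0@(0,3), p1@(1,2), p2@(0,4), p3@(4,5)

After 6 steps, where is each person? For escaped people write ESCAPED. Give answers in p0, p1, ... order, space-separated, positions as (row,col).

Step 1: p0:(0,3)->(1,3) | p1:(1,2)->(2,2) | p2:(0,4)->(1,4) | p3:(4,5)->(3,5)->EXIT
Step 2: p0:(1,3)->(2,3) | p1:(2,2)->(3,2) | p2:(1,4)->(2,4) | p3:escaped
Step 3: p0:(2,3)->(3,3) | p1:(3,2)->(3,3) | p2:(2,4)->(3,4) | p3:escaped
Step 4: p0:(3,3)->(3,4) | p1:(3,3)->(3,4) | p2:(3,4)->(3,5)->EXIT | p3:escaped
Step 5: p0:(3,4)->(3,5)->EXIT | p1:(3,4)->(3,5)->EXIT | p2:escaped | p3:escaped

ESCAPED ESCAPED ESCAPED ESCAPED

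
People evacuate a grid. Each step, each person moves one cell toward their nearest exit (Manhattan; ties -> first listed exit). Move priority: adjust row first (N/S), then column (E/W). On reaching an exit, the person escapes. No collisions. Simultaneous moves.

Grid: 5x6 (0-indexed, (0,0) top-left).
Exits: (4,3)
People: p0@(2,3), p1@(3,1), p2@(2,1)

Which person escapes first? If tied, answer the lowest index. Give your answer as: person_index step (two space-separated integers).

Answer: 0 2

Derivation:
Step 1: p0:(2,3)->(3,3) | p1:(3,1)->(4,1) | p2:(2,1)->(3,1)
Step 2: p0:(3,3)->(4,3)->EXIT | p1:(4,1)->(4,2) | p2:(3,1)->(4,1)
Step 3: p0:escaped | p1:(4,2)->(4,3)->EXIT | p2:(4,1)->(4,2)
Step 4: p0:escaped | p1:escaped | p2:(4,2)->(4,3)->EXIT
Exit steps: [2, 3, 4]
First to escape: p0 at step 2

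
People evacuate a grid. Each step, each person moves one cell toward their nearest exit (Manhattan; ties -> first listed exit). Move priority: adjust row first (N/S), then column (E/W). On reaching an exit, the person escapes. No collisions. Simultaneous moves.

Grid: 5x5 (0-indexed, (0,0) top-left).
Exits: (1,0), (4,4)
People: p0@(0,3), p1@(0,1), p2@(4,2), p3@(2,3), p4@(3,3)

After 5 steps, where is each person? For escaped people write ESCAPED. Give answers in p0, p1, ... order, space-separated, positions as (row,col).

Step 1: p0:(0,3)->(1,3) | p1:(0,1)->(1,1) | p2:(4,2)->(4,3) | p3:(2,3)->(3,3) | p4:(3,3)->(4,3)
Step 2: p0:(1,3)->(1,2) | p1:(1,1)->(1,0)->EXIT | p2:(4,3)->(4,4)->EXIT | p3:(3,3)->(4,3) | p4:(4,3)->(4,4)->EXIT
Step 3: p0:(1,2)->(1,1) | p1:escaped | p2:escaped | p3:(4,3)->(4,4)->EXIT | p4:escaped
Step 4: p0:(1,1)->(1,0)->EXIT | p1:escaped | p2:escaped | p3:escaped | p4:escaped

ESCAPED ESCAPED ESCAPED ESCAPED ESCAPED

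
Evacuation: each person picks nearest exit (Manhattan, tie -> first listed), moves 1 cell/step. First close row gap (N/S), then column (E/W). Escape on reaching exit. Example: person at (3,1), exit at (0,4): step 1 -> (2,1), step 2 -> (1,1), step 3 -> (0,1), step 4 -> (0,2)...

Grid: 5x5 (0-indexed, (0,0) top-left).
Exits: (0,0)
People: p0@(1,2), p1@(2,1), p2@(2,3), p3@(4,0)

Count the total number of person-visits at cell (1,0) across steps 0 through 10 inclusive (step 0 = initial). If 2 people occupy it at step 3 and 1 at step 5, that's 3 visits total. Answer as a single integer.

Answer: 1

Derivation:
Step 0: p0@(1,2) p1@(2,1) p2@(2,3) p3@(4,0) -> at (1,0): 0 [-], cum=0
Step 1: p0@(0,2) p1@(1,1) p2@(1,3) p3@(3,0) -> at (1,0): 0 [-], cum=0
Step 2: p0@(0,1) p1@(0,1) p2@(0,3) p3@(2,0) -> at (1,0): 0 [-], cum=0
Step 3: p0@ESC p1@ESC p2@(0,2) p3@(1,0) -> at (1,0): 1 [p3], cum=1
Step 4: p0@ESC p1@ESC p2@(0,1) p3@ESC -> at (1,0): 0 [-], cum=1
Step 5: p0@ESC p1@ESC p2@ESC p3@ESC -> at (1,0): 0 [-], cum=1
Total visits = 1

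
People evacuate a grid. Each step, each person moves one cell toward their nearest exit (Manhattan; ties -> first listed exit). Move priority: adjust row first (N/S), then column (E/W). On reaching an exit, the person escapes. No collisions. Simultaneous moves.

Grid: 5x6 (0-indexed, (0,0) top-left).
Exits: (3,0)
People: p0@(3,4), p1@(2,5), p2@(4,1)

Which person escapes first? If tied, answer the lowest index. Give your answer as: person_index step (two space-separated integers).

Answer: 2 2

Derivation:
Step 1: p0:(3,4)->(3,3) | p1:(2,5)->(3,5) | p2:(4,1)->(3,1)
Step 2: p0:(3,3)->(3,2) | p1:(3,5)->(3,4) | p2:(3,1)->(3,0)->EXIT
Step 3: p0:(3,2)->(3,1) | p1:(3,4)->(3,3) | p2:escaped
Step 4: p0:(3,1)->(3,0)->EXIT | p1:(3,3)->(3,2) | p2:escaped
Step 5: p0:escaped | p1:(3,2)->(3,1) | p2:escaped
Step 6: p0:escaped | p1:(3,1)->(3,0)->EXIT | p2:escaped
Exit steps: [4, 6, 2]
First to escape: p2 at step 2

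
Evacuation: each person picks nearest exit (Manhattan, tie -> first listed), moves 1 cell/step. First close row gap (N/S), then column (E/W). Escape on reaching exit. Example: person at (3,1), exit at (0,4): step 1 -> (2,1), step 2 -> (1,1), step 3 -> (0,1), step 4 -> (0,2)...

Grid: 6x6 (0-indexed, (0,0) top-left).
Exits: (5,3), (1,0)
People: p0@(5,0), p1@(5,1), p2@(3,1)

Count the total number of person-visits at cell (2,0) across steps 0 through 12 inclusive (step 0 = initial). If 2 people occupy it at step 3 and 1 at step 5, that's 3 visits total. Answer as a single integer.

Answer: 0

Derivation:
Step 0: p0@(5,0) p1@(5,1) p2@(3,1) -> at (2,0): 0 [-], cum=0
Step 1: p0@(5,1) p1@(5,2) p2@(2,1) -> at (2,0): 0 [-], cum=0
Step 2: p0@(5,2) p1@ESC p2@(1,1) -> at (2,0): 0 [-], cum=0
Step 3: p0@ESC p1@ESC p2@ESC -> at (2,0): 0 [-], cum=0
Total visits = 0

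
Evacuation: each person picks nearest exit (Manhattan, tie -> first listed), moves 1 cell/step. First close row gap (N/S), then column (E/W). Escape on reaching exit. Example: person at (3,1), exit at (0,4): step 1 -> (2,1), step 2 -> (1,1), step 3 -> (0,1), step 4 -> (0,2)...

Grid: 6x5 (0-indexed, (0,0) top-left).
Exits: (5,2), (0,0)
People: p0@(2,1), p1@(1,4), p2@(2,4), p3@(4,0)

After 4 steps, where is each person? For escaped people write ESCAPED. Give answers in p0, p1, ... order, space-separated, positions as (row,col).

Step 1: p0:(2,1)->(1,1) | p1:(1,4)->(0,4) | p2:(2,4)->(3,4) | p3:(4,0)->(5,0)
Step 2: p0:(1,1)->(0,1) | p1:(0,4)->(0,3) | p2:(3,4)->(4,4) | p3:(5,0)->(5,1)
Step 3: p0:(0,1)->(0,0)->EXIT | p1:(0,3)->(0,2) | p2:(4,4)->(5,4) | p3:(5,1)->(5,2)->EXIT
Step 4: p0:escaped | p1:(0,2)->(0,1) | p2:(5,4)->(5,3) | p3:escaped

ESCAPED (0,1) (5,3) ESCAPED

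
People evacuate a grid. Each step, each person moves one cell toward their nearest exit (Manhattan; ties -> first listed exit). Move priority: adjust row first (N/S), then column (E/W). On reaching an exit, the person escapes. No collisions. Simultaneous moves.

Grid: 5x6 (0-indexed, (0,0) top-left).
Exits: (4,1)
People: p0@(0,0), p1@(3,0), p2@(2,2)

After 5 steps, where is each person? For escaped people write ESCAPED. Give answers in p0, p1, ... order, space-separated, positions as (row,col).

Step 1: p0:(0,0)->(1,0) | p1:(3,0)->(4,0) | p2:(2,2)->(3,2)
Step 2: p0:(1,0)->(2,0) | p1:(4,0)->(4,1)->EXIT | p2:(3,2)->(4,2)
Step 3: p0:(2,0)->(3,0) | p1:escaped | p2:(4,2)->(4,1)->EXIT
Step 4: p0:(3,0)->(4,0) | p1:escaped | p2:escaped
Step 5: p0:(4,0)->(4,1)->EXIT | p1:escaped | p2:escaped

ESCAPED ESCAPED ESCAPED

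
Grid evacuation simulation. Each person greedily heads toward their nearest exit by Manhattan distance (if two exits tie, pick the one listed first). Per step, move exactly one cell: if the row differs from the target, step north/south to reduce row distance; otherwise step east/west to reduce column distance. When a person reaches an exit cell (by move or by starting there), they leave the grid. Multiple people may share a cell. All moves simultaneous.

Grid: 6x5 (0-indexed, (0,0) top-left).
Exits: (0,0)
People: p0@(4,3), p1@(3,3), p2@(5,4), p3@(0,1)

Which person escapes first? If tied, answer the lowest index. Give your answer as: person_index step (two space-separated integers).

Step 1: p0:(4,3)->(3,3) | p1:(3,3)->(2,3) | p2:(5,4)->(4,4) | p3:(0,1)->(0,0)->EXIT
Step 2: p0:(3,3)->(2,3) | p1:(2,3)->(1,3) | p2:(4,4)->(3,4) | p3:escaped
Step 3: p0:(2,3)->(1,3) | p1:(1,3)->(0,3) | p2:(3,4)->(2,4) | p3:escaped
Step 4: p0:(1,3)->(0,3) | p1:(0,3)->(0,2) | p2:(2,4)->(1,4) | p3:escaped
Step 5: p0:(0,3)->(0,2) | p1:(0,2)->(0,1) | p2:(1,4)->(0,4) | p3:escaped
Step 6: p0:(0,2)->(0,1) | p1:(0,1)->(0,0)->EXIT | p2:(0,4)->(0,3) | p3:escaped
Step 7: p0:(0,1)->(0,0)->EXIT | p1:escaped | p2:(0,3)->(0,2) | p3:escaped
Step 8: p0:escaped | p1:escaped | p2:(0,2)->(0,1) | p3:escaped
Step 9: p0:escaped | p1:escaped | p2:(0,1)->(0,0)->EXIT | p3:escaped
Exit steps: [7, 6, 9, 1]
First to escape: p3 at step 1

Answer: 3 1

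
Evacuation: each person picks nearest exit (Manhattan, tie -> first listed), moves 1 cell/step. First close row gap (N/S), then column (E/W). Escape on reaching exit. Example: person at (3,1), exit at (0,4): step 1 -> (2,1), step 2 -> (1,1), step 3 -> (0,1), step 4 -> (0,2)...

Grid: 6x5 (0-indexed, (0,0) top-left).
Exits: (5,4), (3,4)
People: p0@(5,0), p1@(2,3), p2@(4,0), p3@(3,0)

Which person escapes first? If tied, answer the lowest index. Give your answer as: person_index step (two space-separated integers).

Answer: 1 2

Derivation:
Step 1: p0:(5,0)->(5,1) | p1:(2,3)->(3,3) | p2:(4,0)->(5,0) | p3:(3,0)->(3,1)
Step 2: p0:(5,1)->(5,2) | p1:(3,3)->(3,4)->EXIT | p2:(5,0)->(5,1) | p3:(3,1)->(3,2)
Step 3: p0:(5,2)->(5,3) | p1:escaped | p2:(5,1)->(5,2) | p3:(3,2)->(3,3)
Step 4: p0:(5,3)->(5,4)->EXIT | p1:escaped | p2:(5,2)->(5,3) | p3:(3,3)->(3,4)->EXIT
Step 5: p0:escaped | p1:escaped | p2:(5,3)->(5,4)->EXIT | p3:escaped
Exit steps: [4, 2, 5, 4]
First to escape: p1 at step 2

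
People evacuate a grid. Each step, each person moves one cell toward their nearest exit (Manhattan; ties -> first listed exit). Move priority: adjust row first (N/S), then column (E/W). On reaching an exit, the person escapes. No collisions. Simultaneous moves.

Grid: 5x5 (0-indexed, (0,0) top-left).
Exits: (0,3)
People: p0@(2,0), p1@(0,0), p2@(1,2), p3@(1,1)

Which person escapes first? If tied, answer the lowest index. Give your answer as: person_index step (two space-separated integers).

Step 1: p0:(2,0)->(1,0) | p1:(0,0)->(0,1) | p2:(1,2)->(0,2) | p3:(1,1)->(0,1)
Step 2: p0:(1,0)->(0,0) | p1:(0,1)->(0,2) | p2:(0,2)->(0,3)->EXIT | p3:(0,1)->(0,2)
Step 3: p0:(0,0)->(0,1) | p1:(0,2)->(0,3)->EXIT | p2:escaped | p3:(0,2)->(0,3)->EXIT
Step 4: p0:(0,1)->(0,2) | p1:escaped | p2:escaped | p3:escaped
Step 5: p0:(0,2)->(0,3)->EXIT | p1:escaped | p2:escaped | p3:escaped
Exit steps: [5, 3, 2, 3]
First to escape: p2 at step 2

Answer: 2 2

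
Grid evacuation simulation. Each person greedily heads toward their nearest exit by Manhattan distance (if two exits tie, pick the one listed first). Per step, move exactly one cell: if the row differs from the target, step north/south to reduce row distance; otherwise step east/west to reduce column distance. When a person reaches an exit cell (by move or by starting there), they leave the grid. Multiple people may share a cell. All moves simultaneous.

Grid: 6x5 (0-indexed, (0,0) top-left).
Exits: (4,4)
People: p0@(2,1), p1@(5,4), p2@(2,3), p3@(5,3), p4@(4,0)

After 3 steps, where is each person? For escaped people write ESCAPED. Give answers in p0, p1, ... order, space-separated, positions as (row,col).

Step 1: p0:(2,1)->(3,1) | p1:(5,4)->(4,4)->EXIT | p2:(2,3)->(3,3) | p3:(5,3)->(4,3) | p4:(4,0)->(4,1)
Step 2: p0:(3,1)->(4,1) | p1:escaped | p2:(3,3)->(4,3) | p3:(4,3)->(4,4)->EXIT | p4:(4,1)->(4,2)
Step 3: p0:(4,1)->(4,2) | p1:escaped | p2:(4,3)->(4,4)->EXIT | p3:escaped | p4:(4,2)->(4,3)

(4,2) ESCAPED ESCAPED ESCAPED (4,3)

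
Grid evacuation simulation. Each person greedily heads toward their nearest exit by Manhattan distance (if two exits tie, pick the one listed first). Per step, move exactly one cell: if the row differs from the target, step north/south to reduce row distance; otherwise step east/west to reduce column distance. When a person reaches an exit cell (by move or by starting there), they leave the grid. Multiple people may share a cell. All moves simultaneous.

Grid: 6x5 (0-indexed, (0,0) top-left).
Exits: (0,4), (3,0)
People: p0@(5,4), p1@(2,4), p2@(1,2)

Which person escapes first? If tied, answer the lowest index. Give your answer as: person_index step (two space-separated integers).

Answer: 1 2

Derivation:
Step 1: p0:(5,4)->(4,4) | p1:(2,4)->(1,4) | p2:(1,2)->(0,2)
Step 2: p0:(4,4)->(3,4) | p1:(1,4)->(0,4)->EXIT | p2:(0,2)->(0,3)
Step 3: p0:(3,4)->(2,4) | p1:escaped | p2:(0,3)->(0,4)->EXIT
Step 4: p0:(2,4)->(1,4) | p1:escaped | p2:escaped
Step 5: p0:(1,4)->(0,4)->EXIT | p1:escaped | p2:escaped
Exit steps: [5, 2, 3]
First to escape: p1 at step 2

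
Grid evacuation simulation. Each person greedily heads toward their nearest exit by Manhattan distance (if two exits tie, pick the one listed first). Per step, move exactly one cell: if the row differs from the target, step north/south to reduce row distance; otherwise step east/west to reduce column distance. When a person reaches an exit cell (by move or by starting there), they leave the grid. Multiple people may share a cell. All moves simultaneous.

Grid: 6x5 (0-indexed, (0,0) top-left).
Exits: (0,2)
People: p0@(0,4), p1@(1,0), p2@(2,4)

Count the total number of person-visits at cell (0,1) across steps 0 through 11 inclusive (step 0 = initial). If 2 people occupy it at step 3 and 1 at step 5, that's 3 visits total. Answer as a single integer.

Step 0: p0@(0,4) p1@(1,0) p2@(2,4) -> at (0,1): 0 [-], cum=0
Step 1: p0@(0,3) p1@(0,0) p2@(1,4) -> at (0,1): 0 [-], cum=0
Step 2: p0@ESC p1@(0,1) p2@(0,4) -> at (0,1): 1 [p1], cum=1
Step 3: p0@ESC p1@ESC p2@(0,3) -> at (0,1): 0 [-], cum=1
Step 4: p0@ESC p1@ESC p2@ESC -> at (0,1): 0 [-], cum=1
Total visits = 1

Answer: 1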